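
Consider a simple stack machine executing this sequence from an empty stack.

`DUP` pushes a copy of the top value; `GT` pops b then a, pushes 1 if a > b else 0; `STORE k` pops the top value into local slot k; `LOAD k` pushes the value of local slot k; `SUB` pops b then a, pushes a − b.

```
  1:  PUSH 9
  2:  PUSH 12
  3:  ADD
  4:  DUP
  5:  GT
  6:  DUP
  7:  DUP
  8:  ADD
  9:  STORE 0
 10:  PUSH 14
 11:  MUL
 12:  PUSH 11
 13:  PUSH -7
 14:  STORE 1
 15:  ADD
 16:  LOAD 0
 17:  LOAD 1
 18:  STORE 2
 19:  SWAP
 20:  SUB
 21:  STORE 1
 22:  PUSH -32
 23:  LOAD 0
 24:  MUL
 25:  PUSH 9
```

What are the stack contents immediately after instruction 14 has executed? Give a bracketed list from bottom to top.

[0, 11]

PUSH 9  : 9
PUSH 12 : 9 12
ADD     : 21
DUP     : 21 21
GT      : 0
DUP     : 0 0
DUP     : 0 0 0
ADD     : 0 0
STORE 0 : 0
PUSH 14 : 0 14
MUL     : 0
PUSH 11 : 0 11
PUSH -7 : 0 11 -7
STORE 1 : 0 11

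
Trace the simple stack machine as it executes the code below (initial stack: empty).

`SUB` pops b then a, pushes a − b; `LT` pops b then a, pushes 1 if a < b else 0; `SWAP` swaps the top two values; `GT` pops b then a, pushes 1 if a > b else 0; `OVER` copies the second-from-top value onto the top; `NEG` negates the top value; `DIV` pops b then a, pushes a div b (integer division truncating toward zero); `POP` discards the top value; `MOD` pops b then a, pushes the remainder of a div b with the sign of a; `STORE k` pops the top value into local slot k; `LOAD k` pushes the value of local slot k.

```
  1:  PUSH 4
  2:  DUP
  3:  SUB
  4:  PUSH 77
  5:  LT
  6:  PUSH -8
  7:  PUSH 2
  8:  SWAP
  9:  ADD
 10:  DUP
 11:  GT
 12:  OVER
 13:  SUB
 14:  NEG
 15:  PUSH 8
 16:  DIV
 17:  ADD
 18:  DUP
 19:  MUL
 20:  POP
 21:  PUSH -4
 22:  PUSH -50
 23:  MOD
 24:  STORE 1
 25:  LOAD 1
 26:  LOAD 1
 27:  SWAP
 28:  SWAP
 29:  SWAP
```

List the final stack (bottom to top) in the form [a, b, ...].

[-4, -4]

PUSH 4   -> 4
DUP      -> 4 4
SUB      -> 0
PUSH 77  -> 0 77
LT       -> 1
PUSH -8  -> 1 -8
PUSH 2   -> 1 -8 2
SWAP     -> 1 2 -8
ADD      -> 1 -6
DUP      -> 1 -6 -6
GT       -> 1 0
OVER     -> 1 0 1
SUB      -> 1 -1
NEG      -> 1 1
PUSH 8   -> 1 1 8
DIV      -> 1 0
ADD      -> 1
DUP      -> 1 1
MUL      -> 1
POP      -> (empty)
PUSH -4  -> -4
PUSH -50 -> -4 -50
MOD      -> -4
STORE 1  -> (empty)
LOAD 1   -> -4
LOAD 1   -> -4 -4
SWAP     -> -4 -4
SWAP     -> -4 -4
SWAP     -> -4 -4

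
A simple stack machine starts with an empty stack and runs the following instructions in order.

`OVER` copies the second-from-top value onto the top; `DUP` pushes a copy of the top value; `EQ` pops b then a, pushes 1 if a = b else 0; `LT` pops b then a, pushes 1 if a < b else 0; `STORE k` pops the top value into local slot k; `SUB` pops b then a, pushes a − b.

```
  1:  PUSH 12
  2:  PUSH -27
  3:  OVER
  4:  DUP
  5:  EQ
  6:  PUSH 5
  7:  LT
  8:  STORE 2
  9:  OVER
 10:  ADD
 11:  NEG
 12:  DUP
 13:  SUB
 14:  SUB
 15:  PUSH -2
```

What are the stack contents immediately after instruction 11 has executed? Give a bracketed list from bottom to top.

[12, 15]

PUSH 12  -> 12
PUSH -27 -> 12 -27
OVER     -> 12 -27 12
DUP      -> 12 -27 12 12
EQ       -> 12 -27 1
PUSH 5   -> 12 -27 1 5
LT       -> 12 -27 1
STORE 2  -> 12 -27
OVER     -> 12 -27 12
ADD      -> 12 -15
NEG      -> 12 15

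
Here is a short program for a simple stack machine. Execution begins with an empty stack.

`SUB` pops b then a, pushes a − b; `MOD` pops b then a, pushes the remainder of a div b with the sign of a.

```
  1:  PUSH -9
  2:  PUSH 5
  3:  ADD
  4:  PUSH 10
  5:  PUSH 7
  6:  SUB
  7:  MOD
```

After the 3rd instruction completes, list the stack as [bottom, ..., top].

[-4]

PUSH -9 : -9
PUSH 5  : -9 5
ADD     : -4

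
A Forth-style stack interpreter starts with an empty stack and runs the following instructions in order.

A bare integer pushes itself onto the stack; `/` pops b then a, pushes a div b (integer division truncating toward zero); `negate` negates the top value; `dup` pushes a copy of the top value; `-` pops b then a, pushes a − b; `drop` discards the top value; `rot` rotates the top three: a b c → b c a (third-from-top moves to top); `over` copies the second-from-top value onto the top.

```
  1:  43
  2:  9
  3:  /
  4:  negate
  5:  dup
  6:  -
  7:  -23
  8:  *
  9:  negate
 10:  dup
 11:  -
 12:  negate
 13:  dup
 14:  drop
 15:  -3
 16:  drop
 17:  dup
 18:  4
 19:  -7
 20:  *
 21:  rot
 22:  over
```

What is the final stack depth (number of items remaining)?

4

43      [43]
9       [43, 9]
/       [4]
negate  [-4]
dup     [-4, -4]
-       [0]
-23     [0, -23]
*       [0]
negate  [0]
dup     [0, 0]
-       [0]
negate  [0]
dup     [0, 0]
drop    [0]
-3      [0, -3]
drop    [0]
dup     [0, 0]
4       [0, 0, 4]
-7      [0, 0, 4, -7]
*       [0, 0, -28]
rot     [0, -28, 0]
over    [0, -28, 0, -28]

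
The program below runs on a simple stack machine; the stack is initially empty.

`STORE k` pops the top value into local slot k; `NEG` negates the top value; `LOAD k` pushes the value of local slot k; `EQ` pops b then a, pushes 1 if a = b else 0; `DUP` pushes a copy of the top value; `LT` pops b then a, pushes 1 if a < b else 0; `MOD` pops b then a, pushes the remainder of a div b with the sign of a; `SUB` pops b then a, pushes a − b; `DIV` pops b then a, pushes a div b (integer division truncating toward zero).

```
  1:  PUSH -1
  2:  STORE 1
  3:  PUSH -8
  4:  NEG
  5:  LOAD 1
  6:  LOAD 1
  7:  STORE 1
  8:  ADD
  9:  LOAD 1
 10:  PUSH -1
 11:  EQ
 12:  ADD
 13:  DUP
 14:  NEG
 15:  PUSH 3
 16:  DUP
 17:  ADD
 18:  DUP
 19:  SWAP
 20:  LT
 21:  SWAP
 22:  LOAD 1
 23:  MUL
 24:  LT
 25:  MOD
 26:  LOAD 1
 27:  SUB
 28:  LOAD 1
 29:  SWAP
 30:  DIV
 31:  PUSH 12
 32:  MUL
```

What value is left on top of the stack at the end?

-12

PUSH -1 → [-1]
STORE 1 → []
PUSH -8 → [-8]
NEG     → [8]
LOAD 1  → [8, -1]
LOAD 1  → [8, -1, -1]
STORE 1 → [8, -1]
ADD     → [7]
LOAD 1  → [7, -1]
PUSH -1 → [7, -1, -1]
EQ      → [7, 1]
ADD     → [8]
DUP     → [8, 8]
NEG     → [8, -8]
PUSH 3  → [8, -8, 3]
DUP     → [8, -8, 3, 3]
ADD     → [8, -8, 6]
DUP     → [8, -8, 6, 6]
SWAP    → [8, -8, 6, 6]
LT      → [8, -8, 0]
SWAP    → [8, 0, -8]
LOAD 1  → [8, 0, -8, -1]
MUL     → [8, 0, 8]
LT      → [8, 1]
MOD     → [0]
LOAD 1  → [0, -1]
SUB     → [1]
LOAD 1  → [1, -1]
SWAP    → [-1, 1]
DIV     → [-1]
PUSH 12 → [-1, 12]
MUL     → [-12]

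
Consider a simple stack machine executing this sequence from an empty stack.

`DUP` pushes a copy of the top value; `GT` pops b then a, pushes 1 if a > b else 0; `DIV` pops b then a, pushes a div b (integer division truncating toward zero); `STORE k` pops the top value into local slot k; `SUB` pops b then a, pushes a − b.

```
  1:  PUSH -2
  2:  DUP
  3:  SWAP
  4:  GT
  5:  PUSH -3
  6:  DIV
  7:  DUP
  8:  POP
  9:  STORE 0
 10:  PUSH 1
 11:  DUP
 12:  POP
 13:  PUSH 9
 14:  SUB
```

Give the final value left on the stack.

PUSH -2 -> -2
DUP     -> -2 -2
SWAP    -> -2 -2
GT      -> 0
PUSH -3 -> 0 -3
DIV     -> 0
DUP     -> 0 0
POP     -> 0
STORE 0 -> (empty)
PUSH 1  -> 1
DUP     -> 1 1
POP     -> 1
PUSH 9  -> 1 9
SUB     -> -8

-8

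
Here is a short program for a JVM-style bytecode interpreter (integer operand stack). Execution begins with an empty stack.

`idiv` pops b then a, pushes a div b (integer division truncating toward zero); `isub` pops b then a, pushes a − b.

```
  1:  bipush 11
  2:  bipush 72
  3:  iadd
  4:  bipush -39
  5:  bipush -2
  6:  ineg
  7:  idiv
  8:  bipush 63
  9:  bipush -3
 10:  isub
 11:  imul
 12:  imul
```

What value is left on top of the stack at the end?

bipush 11   [11]
bipush 72   [11, 72]
iadd        [83]
bipush -39  [83, -39]
bipush -2   [83, -39, -2]
ineg        [83, -39, 2]
idiv        [83, -19]
bipush 63   [83, -19, 63]
bipush -3   [83, -19, 63, -3]
isub        [83, -19, 66]
imul        [83, -1254]
imul        [-104082]

-104082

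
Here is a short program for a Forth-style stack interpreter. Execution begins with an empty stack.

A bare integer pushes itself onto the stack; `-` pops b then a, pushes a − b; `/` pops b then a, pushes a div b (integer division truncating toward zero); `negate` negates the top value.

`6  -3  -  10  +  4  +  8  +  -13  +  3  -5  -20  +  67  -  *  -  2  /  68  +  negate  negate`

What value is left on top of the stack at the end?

6      : 6
-3     : 6 -3
-      : 9
10     : 9 10
+      : 19
4      : 19 4
+      : 23
8      : 23 8
+      : 31
-13    : 31 -13
+      : 18
3      : 18 3
-5     : 18 3 -5
-20    : 18 3 -5 -20
+      : 18 3 -25
67     : 18 3 -25 67
-      : 18 3 -92
*      : 18 -276
-      : 294
2      : 294 2
/      : 147
68     : 147 68
+      : 215
negate : -215
negate : 215

215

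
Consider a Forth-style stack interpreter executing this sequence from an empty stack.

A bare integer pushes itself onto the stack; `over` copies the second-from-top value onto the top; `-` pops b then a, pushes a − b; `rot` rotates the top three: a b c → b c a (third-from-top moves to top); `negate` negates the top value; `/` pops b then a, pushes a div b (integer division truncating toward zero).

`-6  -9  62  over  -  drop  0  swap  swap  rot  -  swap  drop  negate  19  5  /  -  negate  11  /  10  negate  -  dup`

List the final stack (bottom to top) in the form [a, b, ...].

[10, 10]

-6     -> [-6]
-9     -> [-6, -9]
62     -> [-6, -9, 62]
over   -> [-6, -9, 62, -9]
-      -> [-6, -9, 71]
drop   -> [-6, -9]
0      -> [-6, -9, 0]
swap   -> [-6, 0, -9]
swap   -> [-6, -9, 0]
rot    -> [-9, 0, -6]
-      -> [-9, 6]
swap   -> [6, -9]
drop   -> [6]
negate -> [-6]
19     -> [-6, 19]
5      -> [-6, 19, 5]
/      -> [-6, 3]
-      -> [-9]
negate -> [9]
11     -> [9, 11]
/      -> [0]
10     -> [0, 10]
negate -> [0, -10]
-      -> [10]
dup    -> [10, 10]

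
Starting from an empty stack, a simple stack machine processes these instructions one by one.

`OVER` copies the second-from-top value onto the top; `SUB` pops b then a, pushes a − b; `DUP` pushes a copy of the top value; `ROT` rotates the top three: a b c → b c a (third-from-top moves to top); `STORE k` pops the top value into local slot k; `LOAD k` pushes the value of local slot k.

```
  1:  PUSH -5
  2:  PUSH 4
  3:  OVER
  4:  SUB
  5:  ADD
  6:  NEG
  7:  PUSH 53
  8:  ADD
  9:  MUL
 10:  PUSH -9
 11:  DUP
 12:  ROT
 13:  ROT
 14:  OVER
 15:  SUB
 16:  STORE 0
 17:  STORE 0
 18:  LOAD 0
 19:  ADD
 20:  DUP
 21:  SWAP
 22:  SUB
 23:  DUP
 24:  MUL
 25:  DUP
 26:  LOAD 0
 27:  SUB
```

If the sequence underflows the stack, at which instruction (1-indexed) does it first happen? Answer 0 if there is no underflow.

9

PUSH -5 -> -5
PUSH 4  -> -5 4
OVER    -> -5 4 -5
SUB     -> -5 9
ADD     -> 4
NEG     -> -4
PUSH 53 -> -4 53
ADD     -> 49
MUL  — needs 2 operands, stack has 1 → underflow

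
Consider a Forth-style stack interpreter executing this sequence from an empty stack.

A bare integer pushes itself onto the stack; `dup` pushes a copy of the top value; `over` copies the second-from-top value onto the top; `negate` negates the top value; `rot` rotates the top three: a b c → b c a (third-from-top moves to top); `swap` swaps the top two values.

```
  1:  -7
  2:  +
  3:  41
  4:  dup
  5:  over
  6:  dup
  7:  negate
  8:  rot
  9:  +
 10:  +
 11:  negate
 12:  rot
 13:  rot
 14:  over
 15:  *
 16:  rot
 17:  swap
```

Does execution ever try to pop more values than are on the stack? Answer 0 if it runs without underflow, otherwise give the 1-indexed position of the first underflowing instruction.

-7 : -7
+  — needs 2 operands, stack has 1 → underflow

2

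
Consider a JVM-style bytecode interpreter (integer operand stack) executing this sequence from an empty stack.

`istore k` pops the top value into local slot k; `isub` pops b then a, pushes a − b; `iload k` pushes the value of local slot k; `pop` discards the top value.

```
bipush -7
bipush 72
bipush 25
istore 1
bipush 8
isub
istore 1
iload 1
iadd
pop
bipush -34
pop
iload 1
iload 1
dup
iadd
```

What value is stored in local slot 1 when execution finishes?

bipush -7  -> -7
bipush 72  -> -7 72
bipush 25  -> -7 72 25
istore 1   -> -7 72
bipush 8   -> -7 72 8
isub       -> -7 64
istore 1   -> -7
iload 1    -> -7 64
iadd       -> 57
pop        -> (empty)
bipush -34 -> -34
pop        -> (empty)
iload 1    -> 64
iload 1    -> 64 64
dup        -> 64 64 64
iadd       -> 64 128

64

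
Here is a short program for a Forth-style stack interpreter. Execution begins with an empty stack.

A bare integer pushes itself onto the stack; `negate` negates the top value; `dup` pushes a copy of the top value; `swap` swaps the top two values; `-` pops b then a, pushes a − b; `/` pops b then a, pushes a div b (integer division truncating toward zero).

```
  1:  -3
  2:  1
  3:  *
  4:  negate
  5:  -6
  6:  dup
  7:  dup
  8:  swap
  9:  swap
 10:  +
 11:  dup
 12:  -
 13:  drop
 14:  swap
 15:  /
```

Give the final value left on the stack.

-3     → -3
1      → -3 1
*      → -3
negate → 3
-6     → 3 -6
dup    → 3 -6 -6
dup    → 3 -6 -6 -6
swap   → 3 -6 -6 -6
swap   → 3 -6 -6 -6
+      → 3 -6 -12
dup    → 3 -6 -12 -12
-      → 3 -6 0
drop   → 3 -6
swap   → -6 3
/      → -2

-2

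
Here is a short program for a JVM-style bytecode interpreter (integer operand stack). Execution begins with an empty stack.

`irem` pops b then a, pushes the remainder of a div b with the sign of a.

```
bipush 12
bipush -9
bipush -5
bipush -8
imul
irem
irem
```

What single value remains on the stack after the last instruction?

bipush 12 -> 12
bipush -9 -> 12 -9
bipush -5 -> 12 -9 -5
bipush -8 -> 12 -9 -5 -8
imul      -> 12 -9 40
irem      -> 12 -9
irem      -> 3

3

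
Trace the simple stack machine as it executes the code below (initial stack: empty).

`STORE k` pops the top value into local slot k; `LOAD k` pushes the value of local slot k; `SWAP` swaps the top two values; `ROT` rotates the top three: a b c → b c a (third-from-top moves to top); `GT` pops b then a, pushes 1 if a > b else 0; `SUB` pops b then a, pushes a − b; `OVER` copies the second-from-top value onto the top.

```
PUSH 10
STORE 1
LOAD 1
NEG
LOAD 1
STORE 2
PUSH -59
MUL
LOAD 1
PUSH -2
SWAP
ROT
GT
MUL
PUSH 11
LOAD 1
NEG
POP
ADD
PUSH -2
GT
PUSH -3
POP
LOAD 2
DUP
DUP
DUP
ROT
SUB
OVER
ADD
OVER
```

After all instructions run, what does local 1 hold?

10

PUSH 10   [10]
STORE 1   []
LOAD 1    [10]
NEG       [-10]
LOAD 1    [-10, 10]
STORE 2   [-10]
PUSH -59  [-10, -59]
MUL       [590]
LOAD 1    [590, 10]
PUSH -2   [590, 10, -2]
SWAP      [590, -2, 10]
ROT       [-2, 10, 590]
GT        [-2, 0]
MUL       [0]
PUSH 11   [0, 11]
LOAD 1    [0, 11, 10]
NEG       [0, 11, -10]
POP       [0, 11]
ADD       [11]
PUSH -2   [11, -2]
GT        [1]
PUSH -3   [1, -3]
POP       [1]
LOAD 2    [1, 10]
DUP       [1, 10, 10]
DUP       [1, 10, 10, 10]
DUP       [1, 10, 10, 10, 10]
ROT       [1, 10, 10, 10, 10]
SUB       [1, 10, 10, 0]
OVER      [1, 10, 10, 0, 10]
ADD       [1, 10, 10, 10]
OVER      [1, 10, 10, 10, 10]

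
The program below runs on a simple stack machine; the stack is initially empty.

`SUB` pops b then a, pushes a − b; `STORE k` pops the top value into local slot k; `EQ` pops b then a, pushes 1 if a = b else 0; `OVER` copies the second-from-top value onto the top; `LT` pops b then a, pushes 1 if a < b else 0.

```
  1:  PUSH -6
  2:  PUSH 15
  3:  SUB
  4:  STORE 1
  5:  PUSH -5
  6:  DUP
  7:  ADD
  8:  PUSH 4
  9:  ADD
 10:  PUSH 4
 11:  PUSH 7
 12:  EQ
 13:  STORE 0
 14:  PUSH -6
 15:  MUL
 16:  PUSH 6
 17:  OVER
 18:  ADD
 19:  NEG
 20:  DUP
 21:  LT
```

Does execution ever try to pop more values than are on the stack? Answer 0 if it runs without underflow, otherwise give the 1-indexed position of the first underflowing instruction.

0

PUSH -6 : -6
PUSH 15 : -6 15
SUB     : -21
STORE 1 : (empty)
PUSH -5 : -5
DUP     : -5 -5
ADD     : -10
PUSH 4  : -10 4
ADD     : -6
PUSH 4  : -6 4
PUSH 7  : -6 4 7
EQ      : -6 0
STORE 0 : -6
PUSH -6 : -6 -6
MUL     : 36
PUSH 6  : 36 6
OVER    : 36 6 36
ADD     : 36 42
NEG     : 36 -42
DUP     : 36 -42 -42
LT      : 36 0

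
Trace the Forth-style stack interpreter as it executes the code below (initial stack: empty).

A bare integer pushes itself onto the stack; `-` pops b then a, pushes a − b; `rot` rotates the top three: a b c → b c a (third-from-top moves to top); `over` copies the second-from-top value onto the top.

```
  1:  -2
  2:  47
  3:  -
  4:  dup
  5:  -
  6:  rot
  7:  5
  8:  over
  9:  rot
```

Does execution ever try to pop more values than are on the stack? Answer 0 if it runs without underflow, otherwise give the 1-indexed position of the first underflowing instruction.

-2  : [-2]
47  : [-2, 47]
-   : [-49]
dup : [-49, -49]
-   : [0]
rot  — needs 3 operands, stack has 1 → underflow

6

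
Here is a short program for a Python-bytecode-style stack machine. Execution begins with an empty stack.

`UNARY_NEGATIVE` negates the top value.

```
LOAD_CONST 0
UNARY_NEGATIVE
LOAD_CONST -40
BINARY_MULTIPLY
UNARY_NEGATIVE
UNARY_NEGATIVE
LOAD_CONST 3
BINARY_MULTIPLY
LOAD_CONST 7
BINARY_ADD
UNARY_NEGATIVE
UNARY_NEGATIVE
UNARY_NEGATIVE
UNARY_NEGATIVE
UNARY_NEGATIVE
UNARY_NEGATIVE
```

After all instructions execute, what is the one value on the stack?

LOAD_CONST 0     [0]
UNARY_NEGATIVE   [0]
LOAD_CONST -40   [0, -40]
BINARY_MULTIPLY  [0]
UNARY_NEGATIVE   [0]
UNARY_NEGATIVE   [0]
LOAD_CONST 3     [0, 3]
BINARY_MULTIPLY  [0]
LOAD_CONST 7     [0, 7]
BINARY_ADD       [7]
UNARY_NEGATIVE   [-7]
UNARY_NEGATIVE   [7]
UNARY_NEGATIVE   [-7]
UNARY_NEGATIVE   [7]
UNARY_NEGATIVE   [-7]
UNARY_NEGATIVE   [7]

7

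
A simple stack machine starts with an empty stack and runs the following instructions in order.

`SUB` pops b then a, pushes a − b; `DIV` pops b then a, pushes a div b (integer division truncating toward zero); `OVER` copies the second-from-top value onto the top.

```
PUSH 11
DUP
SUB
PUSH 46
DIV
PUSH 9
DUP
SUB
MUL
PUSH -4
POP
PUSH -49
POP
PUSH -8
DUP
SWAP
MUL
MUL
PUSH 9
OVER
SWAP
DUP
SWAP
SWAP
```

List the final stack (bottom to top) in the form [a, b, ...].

PUSH 11  → 11
DUP      → 11 11
SUB      → 0
PUSH 46  → 0 46
DIV      → 0
PUSH 9   → 0 9
DUP      → 0 9 9
SUB      → 0 0
MUL      → 0
PUSH -4  → 0 -4
POP      → 0
PUSH -49 → 0 -49
POP      → 0
PUSH -8  → 0 -8
DUP      → 0 -8 -8
SWAP     → 0 -8 -8
MUL      → 0 64
MUL      → 0
PUSH 9   → 0 9
OVER     → 0 9 0
SWAP     → 0 0 9
DUP      → 0 0 9 9
SWAP     → 0 0 9 9
SWAP     → 0 0 9 9

[0, 0, 9, 9]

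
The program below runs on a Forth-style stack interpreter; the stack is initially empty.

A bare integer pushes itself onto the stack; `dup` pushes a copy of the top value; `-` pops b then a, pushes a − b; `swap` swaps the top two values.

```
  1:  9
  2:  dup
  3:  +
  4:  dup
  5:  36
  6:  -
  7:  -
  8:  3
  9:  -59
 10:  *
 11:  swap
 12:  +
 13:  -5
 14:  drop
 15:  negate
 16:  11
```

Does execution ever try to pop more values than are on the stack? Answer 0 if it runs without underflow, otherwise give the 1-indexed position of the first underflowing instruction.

9      → 9
dup    → 9 9
+      → 18
dup    → 18 18
36     → 18 18 36
-      → 18 -18
-      → 36
3      → 36 3
-59    → 36 3 -59
*      → 36 -177
swap   → -177 36
+      → -141
-5     → -141 -5
drop   → -141
negate → 141
11     → 141 11

0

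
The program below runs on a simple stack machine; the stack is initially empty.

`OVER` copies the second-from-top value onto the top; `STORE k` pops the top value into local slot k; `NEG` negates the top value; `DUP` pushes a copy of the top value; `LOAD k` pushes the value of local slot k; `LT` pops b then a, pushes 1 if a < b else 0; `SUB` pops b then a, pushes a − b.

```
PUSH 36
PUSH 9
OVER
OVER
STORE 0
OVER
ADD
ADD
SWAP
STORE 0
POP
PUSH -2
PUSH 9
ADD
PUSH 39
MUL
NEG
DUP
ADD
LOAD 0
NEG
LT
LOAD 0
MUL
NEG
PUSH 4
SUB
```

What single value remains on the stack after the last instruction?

PUSH 36 → 36
PUSH 9  → 36 9
OVER    → 36 9 36
OVER    → 36 9 36 9
STORE 0 → 36 9 36
OVER    → 36 9 36 9
ADD     → 36 9 45
ADD     → 36 54
SWAP    → 54 36
STORE 0 → 54
POP     → (empty)
PUSH -2 → -2
PUSH 9  → -2 9
ADD     → 7
PUSH 39 → 7 39
MUL     → 273
NEG     → -273
DUP     → -273 -273
ADD     → -546
LOAD 0  → -546 36
NEG     → -546 -36
LT      → 1
LOAD 0  → 1 36
MUL     → 36
NEG     → -36
PUSH 4  → -36 4
SUB     → -40

-40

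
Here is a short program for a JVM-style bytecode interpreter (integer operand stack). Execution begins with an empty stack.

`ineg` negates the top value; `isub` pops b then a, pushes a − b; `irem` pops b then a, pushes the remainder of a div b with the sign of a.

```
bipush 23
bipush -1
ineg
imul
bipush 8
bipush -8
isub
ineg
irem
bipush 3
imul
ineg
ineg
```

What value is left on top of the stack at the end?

bipush 23 : 23
bipush -1 : 23 -1
ineg      : 23 1
imul      : 23
bipush 8  : 23 8
bipush -8 : 23 8 -8
isub      : 23 16
ineg      : 23 -16
irem      : 7
bipush 3  : 7 3
imul      : 21
ineg      : -21
ineg      : 21

21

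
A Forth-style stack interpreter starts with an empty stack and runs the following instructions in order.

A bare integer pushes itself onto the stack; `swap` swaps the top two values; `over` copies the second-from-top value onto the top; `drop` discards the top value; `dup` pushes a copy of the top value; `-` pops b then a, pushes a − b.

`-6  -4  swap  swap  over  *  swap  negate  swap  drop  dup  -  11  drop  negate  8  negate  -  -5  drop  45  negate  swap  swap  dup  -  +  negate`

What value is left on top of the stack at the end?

-6      -6
-4      -6 -4
swap    -4 -6
swap    -6 -4
over    -6 -4 -6
*       -6 24
swap    24 -6
negate  24 6
swap    6 24
drop    6
dup     6 6
-       0
11      0 11
drop    0
negate  0
8       0 8
negate  0 -8
-       8
-5      8 -5
drop    8
45      8 45
negate  8 -45
swap    -45 8
swap    8 -45
dup     8 -45 -45
-       8 0
+       8
negate  -8

-8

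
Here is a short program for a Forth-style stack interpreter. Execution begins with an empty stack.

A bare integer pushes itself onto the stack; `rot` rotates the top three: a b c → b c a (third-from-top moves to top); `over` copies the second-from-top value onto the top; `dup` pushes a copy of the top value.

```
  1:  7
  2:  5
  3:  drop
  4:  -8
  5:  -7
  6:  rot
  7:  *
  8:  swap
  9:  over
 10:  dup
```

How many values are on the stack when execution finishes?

7     [7]
5     [7, 5]
drop  [7]
-8    [7, -8]
-7    [7, -8, -7]
rot   [-8, -7, 7]
*     [-8, -49]
swap  [-49, -8]
over  [-49, -8, -49]
dup   [-49, -8, -49, -49]

4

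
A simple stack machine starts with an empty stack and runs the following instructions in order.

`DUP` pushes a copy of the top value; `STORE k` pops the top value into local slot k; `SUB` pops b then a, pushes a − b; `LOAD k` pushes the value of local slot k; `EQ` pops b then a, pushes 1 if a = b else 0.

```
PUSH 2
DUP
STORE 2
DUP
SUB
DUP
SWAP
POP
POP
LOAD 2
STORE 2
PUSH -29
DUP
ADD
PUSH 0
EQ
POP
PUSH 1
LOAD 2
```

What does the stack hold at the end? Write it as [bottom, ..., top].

PUSH 2   -> [2]
DUP      -> [2, 2]
STORE 2  -> [2]
DUP      -> [2, 2]
SUB      -> [0]
DUP      -> [0, 0]
SWAP     -> [0, 0]
POP      -> [0]
POP      -> []
LOAD 2   -> [2]
STORE 2  -> []
PUSH -29 -> [-29]
DUP      -> [-29, -29]
ADD      -> [-58]
PUSH 0   -> [-58, 0]
EQ       -> [0]
POP      -> []
PUSH 1   -> [1]
LOAD 2   -> [1, 2]

[1, 2]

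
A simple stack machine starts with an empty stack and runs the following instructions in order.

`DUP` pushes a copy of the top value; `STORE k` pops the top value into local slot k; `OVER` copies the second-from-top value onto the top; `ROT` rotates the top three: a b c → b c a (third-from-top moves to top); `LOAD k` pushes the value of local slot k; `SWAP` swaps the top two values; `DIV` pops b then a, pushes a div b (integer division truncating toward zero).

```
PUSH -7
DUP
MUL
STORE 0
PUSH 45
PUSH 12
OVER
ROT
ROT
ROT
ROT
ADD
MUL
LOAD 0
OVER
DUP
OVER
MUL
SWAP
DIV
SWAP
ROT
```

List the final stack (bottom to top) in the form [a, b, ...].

[1080, 49, 1080]

PUSH -7 → [-7]
DUP     → [-7, -7]
MUL     → [49]
STORE 0 → []
PUSH 45 → [45]
PUSH 12 → [45, 12]
OVER    → [45, 12, 45]
ROT     → [12, 45, 45]
ROT     → [45, 45, 12]
ROT     → [45, 12, 45]
ROT     → [12, 45, 45]
ADD     → [12, 90]
MUL     → [1080]
LOAD 0  → [1080, 49]
OVER    → [1080, 49, 1080]
DUP     → [1080, 49, 1080, 1080]
OVER    → [1080, 49, 1080, 1080, 1080]
MUL     → [1080, 49, 1080, 1166400]
SWAP    → [1080, 49, 1166400, 1080]
DIV     → [1080, 49, 1080]
SWAP    → [1080, 1080, 49]
ROT     → [1080, 49, 1080]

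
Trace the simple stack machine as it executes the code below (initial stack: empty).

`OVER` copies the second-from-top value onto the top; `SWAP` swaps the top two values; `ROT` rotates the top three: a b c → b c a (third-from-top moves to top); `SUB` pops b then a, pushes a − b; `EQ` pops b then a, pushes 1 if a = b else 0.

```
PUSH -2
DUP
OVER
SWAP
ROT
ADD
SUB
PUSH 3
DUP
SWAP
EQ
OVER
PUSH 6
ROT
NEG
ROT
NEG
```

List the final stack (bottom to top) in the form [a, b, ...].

[2, 6, -1, -2]

PUSH -2 → -2
DUP     → -2 -2
OVER    → -2 -2 -2
SWAP    → -2 -2 -2
ROT     → -2 -2 -2
ADD     → -2 -4
SUB     → 2
PUSH 3  → 2 3
DUP     → 2 3 3
SWAP    → 2 3 3
EQ      → 2 1
OVER    → 2 1 2
PUSH 6  → 2 1 2 6
ROT     → 2 2 6 1
NEG     → 2 2 6 -1
ROT     → 2 6 -1 2
NEG     → 2 6 -1 -2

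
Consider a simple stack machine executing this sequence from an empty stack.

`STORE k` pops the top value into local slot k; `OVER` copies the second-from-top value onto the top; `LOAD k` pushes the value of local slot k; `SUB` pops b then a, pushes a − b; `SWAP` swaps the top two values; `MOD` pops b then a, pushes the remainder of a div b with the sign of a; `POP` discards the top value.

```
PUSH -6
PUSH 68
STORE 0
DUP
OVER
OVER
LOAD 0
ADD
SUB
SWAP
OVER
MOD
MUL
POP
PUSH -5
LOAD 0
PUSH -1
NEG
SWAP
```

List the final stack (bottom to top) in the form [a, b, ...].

[-6, -5, 1, 68]

PUSH -6 -> -6
PUSH 68 -> -6 68
STORE 0 -> -6
DUP     -> -6 -6
OVER    -> -6 -6 -6
OVER    -> -6 -6 -6 -6
LOAD 0  -> -6 -6 -6 -6 68
ADD     -> -6 -6 -6 62
SUB     -> -6 -6 -68
SWAP    -> -6 -68 -6
OVER    -> -6 -68 -6 -68
MOD     -> -6 -68 -6
MUL     -> -6 408
POP     -> -6
PUSH -5 -> -6 -5
LOAD 0  -> -6 -5 68
PUSH -1 -> -6 -5 68 -1
NEG     -> -6 -5 68 1
SWAP    -> -6 -5 1 68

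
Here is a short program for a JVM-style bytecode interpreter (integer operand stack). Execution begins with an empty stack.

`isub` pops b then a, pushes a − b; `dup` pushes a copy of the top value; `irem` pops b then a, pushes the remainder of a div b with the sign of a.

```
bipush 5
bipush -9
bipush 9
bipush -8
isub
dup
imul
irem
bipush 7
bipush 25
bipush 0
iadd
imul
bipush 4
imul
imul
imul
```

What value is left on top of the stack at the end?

bipush 5  : 5
bipush -9 : 5 -9
bipush 9  : 5 -9 9
bipush -8 : 5 -9 9 -8
isub      : 5 -9 17
dup       : 5 -9 17 17
imul      : 5 -9 289
irem      : 5 -9
bipush 7  : 5 -9 7
bipush 25 : 5 -9 7 25
bipush 0  : 5 -9 7 25 0
iadd      : 5 -9 7 25
imul      : 5 -9 175
bipush 4  : 5 -9 175 4
imul      : 5 -9 700
imul      : 5 -6300
imul      : -31500

-31500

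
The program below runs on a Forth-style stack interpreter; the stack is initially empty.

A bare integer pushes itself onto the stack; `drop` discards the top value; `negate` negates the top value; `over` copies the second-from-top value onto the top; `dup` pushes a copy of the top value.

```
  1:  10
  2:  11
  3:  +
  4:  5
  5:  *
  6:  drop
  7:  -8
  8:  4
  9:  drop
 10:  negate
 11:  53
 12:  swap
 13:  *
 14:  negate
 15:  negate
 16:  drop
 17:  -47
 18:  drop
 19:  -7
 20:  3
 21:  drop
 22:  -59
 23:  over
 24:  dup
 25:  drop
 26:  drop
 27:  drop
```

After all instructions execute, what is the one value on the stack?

-7

10     : [10]
11     : [10, 11]
+      : [21]
5      : [21, 5]
*      : [105]
drop   : []
-8     : [-8]
4      : [-8, 4]
drop   : [-8]
negate : [8]
53     : [8, 53]
swap   : [53, 8]
*      : [424]
negate : [-424]
negate : [424]
drop   : []
-47    : [-47]
drop   : []
-7     : [-7]
3      : [-7, 3]
drop   : [-7]
-59    : [-7, -59]
over   : [-7, -59, -7]
dup    : [-7, -59, -7, -7]
drop   : [-7, -59, -7]
drop   : [-7, -59]
drop   : [-7]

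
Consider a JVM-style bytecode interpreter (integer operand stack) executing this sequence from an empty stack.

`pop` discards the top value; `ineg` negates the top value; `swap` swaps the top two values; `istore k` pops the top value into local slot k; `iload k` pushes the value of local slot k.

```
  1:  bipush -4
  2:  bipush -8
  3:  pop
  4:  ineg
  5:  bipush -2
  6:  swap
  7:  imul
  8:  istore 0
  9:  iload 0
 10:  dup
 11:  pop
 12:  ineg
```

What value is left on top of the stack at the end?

8

bipush -4  [-4]
bipush -8  [-4, -8]
pop        [-4]
ineg       [4]
bipush -2  [4, -2]
swap       [-2, 4]
imul       [-8]
istore 0   []
iload 0    [-8]
dup        [-8, -8]
pop        [-8]
ineg       [8]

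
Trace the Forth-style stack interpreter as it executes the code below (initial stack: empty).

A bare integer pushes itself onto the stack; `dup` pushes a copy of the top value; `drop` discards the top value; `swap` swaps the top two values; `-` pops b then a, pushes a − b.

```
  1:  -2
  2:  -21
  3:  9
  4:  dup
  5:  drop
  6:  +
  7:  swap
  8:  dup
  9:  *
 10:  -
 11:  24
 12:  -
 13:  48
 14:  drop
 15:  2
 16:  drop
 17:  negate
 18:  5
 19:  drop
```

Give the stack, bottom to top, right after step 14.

-2   → -2
-21  → -2 -21
9    → -2 -21 9
dup  → -2 -21 9 9
drop → -2 -21 9
+    → -2 -12
swap → -12 -2
dup  → -12 -2 -2
*    → -12 4
-    → -16
24   → -16 24
-    → -40
48   → -40 48
drop → -40

[-40]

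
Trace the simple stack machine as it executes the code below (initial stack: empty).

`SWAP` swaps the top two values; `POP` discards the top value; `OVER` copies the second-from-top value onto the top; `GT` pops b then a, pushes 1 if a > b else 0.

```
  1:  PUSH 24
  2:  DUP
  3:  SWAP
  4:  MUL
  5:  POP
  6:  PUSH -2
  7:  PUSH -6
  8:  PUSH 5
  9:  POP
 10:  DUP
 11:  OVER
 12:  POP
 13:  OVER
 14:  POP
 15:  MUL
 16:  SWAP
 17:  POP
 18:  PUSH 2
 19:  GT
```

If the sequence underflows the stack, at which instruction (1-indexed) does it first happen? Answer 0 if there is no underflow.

PUSH 24 → 24
DUP     → 24 24
SWAP    → 24 24
MUL     → 576
POP     → (empty)
PUSH -2 → -2
PUSH -6 → -2 -6
PUSH 5  → -2 -6 5
POP     → -2 -6
DUP     → -2 -6 -6
OVER    → -2 -6 -6 -6
POP     → -2 -6 -6
OVER    → -2 -6 -6 -6
POP     → -2 -6 -6
MUL     → -2 36
SWAP    → 36 -2
POP     → 36
PUSH 2  → 36 2
GT      → 1

0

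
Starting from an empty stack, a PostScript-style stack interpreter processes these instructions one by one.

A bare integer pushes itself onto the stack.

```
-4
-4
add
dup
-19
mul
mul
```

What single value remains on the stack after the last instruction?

-4  -> -4
-4  -> -4 -4
add -> -8
dup -> -8 -8
-19 -> -8 -8 -19
mul -> -8 152
mul -> -1216

-1216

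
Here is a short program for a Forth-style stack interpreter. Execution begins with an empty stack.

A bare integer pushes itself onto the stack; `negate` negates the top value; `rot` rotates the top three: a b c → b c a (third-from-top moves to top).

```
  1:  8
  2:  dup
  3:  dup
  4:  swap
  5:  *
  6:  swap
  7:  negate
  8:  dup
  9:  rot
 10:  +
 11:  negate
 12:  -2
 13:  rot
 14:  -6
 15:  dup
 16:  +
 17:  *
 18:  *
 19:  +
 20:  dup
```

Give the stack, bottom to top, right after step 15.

[-56, -2, -8, -6, -6]

8      → [8]
dup    → [8, 8]
dup    → [8, 8, 8]
swap   → [8, 8, 8]
*      → [8, 64]
swap   → [64, 8]
negate → [64, -8]
dup    → [64, -8, -8]
rot    → [-8, -8, 64]
+      → [-8, 56]
negate → [-8, -56]
-2     → [-8, -56, -2]
rot    → [-56, -2, -8]
-6     → [-56, -2, -8, -6]
dup    → [-56, -2, -8, -6, -6]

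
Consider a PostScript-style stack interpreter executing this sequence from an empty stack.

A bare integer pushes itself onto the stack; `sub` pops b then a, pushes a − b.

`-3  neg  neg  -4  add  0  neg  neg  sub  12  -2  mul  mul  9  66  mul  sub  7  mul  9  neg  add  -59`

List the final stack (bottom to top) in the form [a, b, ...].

[-2991, -59]

-3  : [-3]
neg : [3]
neg : [-3]
-4  : [-3, -4]
add : [-7]
0   : [-7, 0]
neg : [-7, 0]
neg : [-7, 0]
sub : [-7]
12  : [-7, 12]
-2  : [-7, 12, -2]
mul : [-7, -24]
mul : [168]
9   : [168, 9]
66  : [168, 9, 66]
mul : [168, 594]
sub : [-426]
7   : [-426, 7]
mul : [-2982]
9   : [-2982, 9]
neg : [-2982, -9]
add : [-2991]
-59 : [-2991, -59]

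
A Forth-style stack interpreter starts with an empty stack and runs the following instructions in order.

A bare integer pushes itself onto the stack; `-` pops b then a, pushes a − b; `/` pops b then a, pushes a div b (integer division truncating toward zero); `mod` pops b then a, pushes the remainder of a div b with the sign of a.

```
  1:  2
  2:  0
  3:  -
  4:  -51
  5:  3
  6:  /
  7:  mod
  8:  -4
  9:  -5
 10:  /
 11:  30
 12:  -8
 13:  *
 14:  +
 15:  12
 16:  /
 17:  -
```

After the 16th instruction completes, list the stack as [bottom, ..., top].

[2, -20]

2   : [2]
0   : [2, 0]
-   : [2]
-51 : [2, -51]
3   : [2, -51, 3]
/   : [2, -17]
mod : [2]
-4  : [2, -4]
-5  : [2, -4, -5]
/   : [2, 0]
30  : [2, 0, 30]
-8  : [2, 0, 30, -8]
*   : [2, 0, -240]
+   : [2, -240]
12  : [2, -240, 12]
/   : [2, -20]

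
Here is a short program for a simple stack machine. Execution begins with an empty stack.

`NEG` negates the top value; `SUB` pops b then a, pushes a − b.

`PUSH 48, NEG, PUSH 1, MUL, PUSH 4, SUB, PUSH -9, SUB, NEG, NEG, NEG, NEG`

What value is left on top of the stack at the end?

PUSH 48 -> [48]
NEG     -> [-48]
PUSH 1  -> [-48, 1]
MUL     -> [-48]
PUSH 4  -> [-48, 4]
SUB     -> [-52]
PUSH -9 -> [-52, -9]
SUB     -> [-43]
NEG     -> [43]
NEG     -> [-43]
NEG     -> [43]
NEG     -> [-43]

-43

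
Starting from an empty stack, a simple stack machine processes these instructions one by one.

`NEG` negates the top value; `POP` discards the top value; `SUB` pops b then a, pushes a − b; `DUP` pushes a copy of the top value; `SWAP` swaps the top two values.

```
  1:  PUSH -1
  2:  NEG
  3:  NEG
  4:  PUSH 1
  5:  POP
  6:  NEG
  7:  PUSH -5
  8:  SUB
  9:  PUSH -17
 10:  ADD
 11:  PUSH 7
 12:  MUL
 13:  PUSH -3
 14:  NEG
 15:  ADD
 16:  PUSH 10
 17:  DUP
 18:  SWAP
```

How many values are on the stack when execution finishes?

3

PUSH -1   -1
NEG       1
NEG       -1
PUSH 1    -1 1
POP       -1
NEG       1
PUSH -5   1 -5
SUB       6
PUSH -17  6 -17
ADD       -11
PUSH 7    -11 7
MUL       -77
PUSH -3   -77 -3
NEG       -77 3
ADD       -74
PUSH 10   -74 10
DUP       -74 10 10
SWAP      -74 10 10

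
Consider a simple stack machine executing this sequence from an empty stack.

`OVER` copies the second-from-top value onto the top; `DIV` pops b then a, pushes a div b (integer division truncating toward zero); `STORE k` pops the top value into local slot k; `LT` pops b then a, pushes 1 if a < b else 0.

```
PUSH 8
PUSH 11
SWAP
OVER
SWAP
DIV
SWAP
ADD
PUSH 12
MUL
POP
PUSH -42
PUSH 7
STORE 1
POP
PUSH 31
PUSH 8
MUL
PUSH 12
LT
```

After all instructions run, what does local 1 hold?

PUSH 8   : 8
PUSH 11  : 8 11
SWAP     : 11 8
OVER     : 11 8 11
SWAP     : 11 11 8
DIV      : 11 1
SWAP     : 1 11
ADD      : 12
PUSH 12  : 12 12
MUL      : 144
POP      : (empty)
PUSH -42 : -42
PUSH 7   : -42 7
STORE 1  : -42
POP      : (empty)
PUSH 31  : 31
PUSH 8   : 31 8
MUL      : 248
PUSH 12  : 248 12
LT       : 0

7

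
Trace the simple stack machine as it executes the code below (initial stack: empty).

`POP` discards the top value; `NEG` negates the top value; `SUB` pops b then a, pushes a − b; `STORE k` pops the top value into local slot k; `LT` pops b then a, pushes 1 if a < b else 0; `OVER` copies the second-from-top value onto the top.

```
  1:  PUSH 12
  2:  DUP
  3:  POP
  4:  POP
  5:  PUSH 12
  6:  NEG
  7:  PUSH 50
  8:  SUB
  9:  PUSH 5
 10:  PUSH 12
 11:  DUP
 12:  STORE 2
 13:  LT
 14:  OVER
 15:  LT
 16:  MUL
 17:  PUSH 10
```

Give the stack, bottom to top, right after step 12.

PUSH 12  12
DUP      12 12
POP      12
POP      (empty)
PUSH 12  12
NEG      -12
PUSH 50  -12 50
SUB      -62
PUSH 5   -62 5
PUSH 12  -62 5 12
DUP      -62 5 12 12
STORE 2  -62 5 12

[-62, 5, 12]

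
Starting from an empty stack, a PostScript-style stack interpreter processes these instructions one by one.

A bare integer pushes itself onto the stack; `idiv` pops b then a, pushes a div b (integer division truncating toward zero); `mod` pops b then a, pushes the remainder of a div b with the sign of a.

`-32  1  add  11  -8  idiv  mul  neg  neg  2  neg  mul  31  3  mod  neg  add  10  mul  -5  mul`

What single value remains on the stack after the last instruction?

3150

-32   -32
1     -32 1
add   -31
11    -31 11
-8    -31 11 -8
idiv  -31 -1
mul   31
neg   -31
neg   31
2     31 2
neg   31 -2
mul   -62
31    -62 31
3     -62 31 3
mod   -62 1
neg   -62 -1
add   -63
10    -63 10
mul   -630
-5    -630 -5
mul   3150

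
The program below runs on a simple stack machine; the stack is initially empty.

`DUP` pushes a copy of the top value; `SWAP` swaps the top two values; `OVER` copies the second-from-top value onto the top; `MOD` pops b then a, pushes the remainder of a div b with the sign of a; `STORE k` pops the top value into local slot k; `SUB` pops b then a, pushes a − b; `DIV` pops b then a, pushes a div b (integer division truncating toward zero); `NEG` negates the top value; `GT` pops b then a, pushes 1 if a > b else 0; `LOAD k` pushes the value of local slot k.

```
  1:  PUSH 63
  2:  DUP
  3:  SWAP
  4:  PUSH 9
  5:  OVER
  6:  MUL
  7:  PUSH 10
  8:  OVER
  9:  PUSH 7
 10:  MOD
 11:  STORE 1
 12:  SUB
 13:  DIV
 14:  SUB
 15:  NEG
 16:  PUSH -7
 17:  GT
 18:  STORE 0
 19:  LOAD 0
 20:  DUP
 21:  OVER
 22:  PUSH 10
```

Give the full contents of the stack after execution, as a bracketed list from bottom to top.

PUSH 63 → 63
DUP     → 63 63
SWAP    → 63 63
PUSH 9  → 63 63 9
OVER    → 63 63 9 63
MUL     → 63 63 567
PUSH 10 → 63 63 567 10
OVER    → 63 63 567 10 567
PUSH 7  → 63 63 567 10 567 7
MOD     → 63 63 567 10 0
STORE 1 → 63 63 567 10
SUB     → 63 63 557
DIV     → 63 0
SUB     → 63
NEG     → -63
PUSH -7 → -63 -7
GT      → 0
STORE 0 → (empty)
LOAD 0  → 0
DUP     → 0 0
OVER    → 0 0 0
PUSH 10 → 0 0 0 10

[0, 0, 0, 10]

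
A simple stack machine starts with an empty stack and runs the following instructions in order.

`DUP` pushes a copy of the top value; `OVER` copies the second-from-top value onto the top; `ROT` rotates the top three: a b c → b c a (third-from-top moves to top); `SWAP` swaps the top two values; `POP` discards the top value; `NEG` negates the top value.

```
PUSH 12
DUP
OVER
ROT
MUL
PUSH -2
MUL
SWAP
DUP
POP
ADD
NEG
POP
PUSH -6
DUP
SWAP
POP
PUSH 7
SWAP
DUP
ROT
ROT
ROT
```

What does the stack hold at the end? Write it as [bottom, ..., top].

PUSH 12 → [12]
DUP     → [12, 12]
OVER    → [12, 12, 12]
ROT     → [12, 12, 12]
MUL     → [12, 144]
PUSH -2 → [12, 144, -2]
MUL     → [12, -288]
SWAP    → [-288, 12]
DUP     → [-288, 12, 12]
POP     → [-288, 12]
ADD     → [-276]
NEG     → [276]
POP     → []
PUSH -6 → [-6]
DUP     → [-6, -6]
SWAP    → [-6, -6]
POP     → [-6]
PUSH 7  → [-6, 7]
SWAP    → [7, -6]
DUP     → [7, -6, -6]
ROT     → [-6, -6, 7]
ROT     → [-6, 7, -6]
ROT     → [7, -6, -6]

[7, -6, -6]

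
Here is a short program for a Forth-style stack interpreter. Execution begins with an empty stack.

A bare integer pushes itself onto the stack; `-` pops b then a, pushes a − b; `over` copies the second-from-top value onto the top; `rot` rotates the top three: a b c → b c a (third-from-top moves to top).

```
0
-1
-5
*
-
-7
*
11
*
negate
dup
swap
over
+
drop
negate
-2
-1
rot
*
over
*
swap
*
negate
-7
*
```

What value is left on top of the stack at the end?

0      : [0]
-1     : [0, -1]
-5     : [0, -1, -5]
*      : [0, 5]
-      : [-5]
-7     : [-5, -7]
*      : [35]
11     : [35, 11]
*      : [385]
negate : [-385]
dup    : [-385, -385]
swap   : [-385, -385]
over   : [-385, -385, -385]
+      : [-385, -770]
drop   : [-385]
negate : [385]
-2     : [385, -2]
-1     : [385, -2, -1]
rot    : [-2, -1, 385]
*      : [-2, -385]
over   : [-2, -385, -2]
*      : [-2, 770]
swap   : [770, -2]
*      : [-1540]
negate : [1540]
-7     : [1540, -7]
*      : [-10780]

-10780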